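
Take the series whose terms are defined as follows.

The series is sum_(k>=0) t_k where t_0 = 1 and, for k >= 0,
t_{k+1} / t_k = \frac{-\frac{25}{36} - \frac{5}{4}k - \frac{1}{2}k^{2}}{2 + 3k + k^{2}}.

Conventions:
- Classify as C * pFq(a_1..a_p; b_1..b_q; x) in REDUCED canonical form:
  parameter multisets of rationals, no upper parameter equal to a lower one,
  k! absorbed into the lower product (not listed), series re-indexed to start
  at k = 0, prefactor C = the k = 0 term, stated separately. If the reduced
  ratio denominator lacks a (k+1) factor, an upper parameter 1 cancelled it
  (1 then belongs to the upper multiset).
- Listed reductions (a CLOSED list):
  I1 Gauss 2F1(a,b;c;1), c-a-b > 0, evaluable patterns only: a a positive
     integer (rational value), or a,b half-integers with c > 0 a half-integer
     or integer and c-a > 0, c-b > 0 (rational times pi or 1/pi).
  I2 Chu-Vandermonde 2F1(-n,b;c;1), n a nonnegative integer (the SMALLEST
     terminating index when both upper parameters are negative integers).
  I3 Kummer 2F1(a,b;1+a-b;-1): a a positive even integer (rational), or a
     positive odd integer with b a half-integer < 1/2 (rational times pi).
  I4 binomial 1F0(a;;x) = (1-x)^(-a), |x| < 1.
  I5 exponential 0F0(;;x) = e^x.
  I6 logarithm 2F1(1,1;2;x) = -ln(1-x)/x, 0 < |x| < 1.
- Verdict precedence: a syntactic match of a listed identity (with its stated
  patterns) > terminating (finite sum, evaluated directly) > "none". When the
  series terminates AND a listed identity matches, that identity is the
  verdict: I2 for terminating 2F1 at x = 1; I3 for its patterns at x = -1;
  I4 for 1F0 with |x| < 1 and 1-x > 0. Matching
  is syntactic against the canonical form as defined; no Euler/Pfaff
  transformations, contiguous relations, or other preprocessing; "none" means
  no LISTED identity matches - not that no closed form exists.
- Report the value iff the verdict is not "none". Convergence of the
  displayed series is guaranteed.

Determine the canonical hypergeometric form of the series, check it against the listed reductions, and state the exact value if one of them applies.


Canonical form: C = 1 times 2F1 with upper {\frac{5}{6}, \frac{5}{3}}, lower {2}, x = -\frac{1}{2}. Verdict: none. Every listed pattern misses the 2F1 form at -\frac{1}{2}, upper {\frac{5}{6}, \frac{5}{3}}.

First insight: x = -\frac{1}{2} and factor the ratio over Q (C = 1, x = -1/2): negated roots = parameters.
Ratio: r(k) = -\frac{1}{2} * (k+\frac{5}{6}) (k+\frac{5}{3}) / [(k+2) (k+1)] - rational in k, leading ratio -\frac{1}{2}; with t_0 = 1, classification follows.


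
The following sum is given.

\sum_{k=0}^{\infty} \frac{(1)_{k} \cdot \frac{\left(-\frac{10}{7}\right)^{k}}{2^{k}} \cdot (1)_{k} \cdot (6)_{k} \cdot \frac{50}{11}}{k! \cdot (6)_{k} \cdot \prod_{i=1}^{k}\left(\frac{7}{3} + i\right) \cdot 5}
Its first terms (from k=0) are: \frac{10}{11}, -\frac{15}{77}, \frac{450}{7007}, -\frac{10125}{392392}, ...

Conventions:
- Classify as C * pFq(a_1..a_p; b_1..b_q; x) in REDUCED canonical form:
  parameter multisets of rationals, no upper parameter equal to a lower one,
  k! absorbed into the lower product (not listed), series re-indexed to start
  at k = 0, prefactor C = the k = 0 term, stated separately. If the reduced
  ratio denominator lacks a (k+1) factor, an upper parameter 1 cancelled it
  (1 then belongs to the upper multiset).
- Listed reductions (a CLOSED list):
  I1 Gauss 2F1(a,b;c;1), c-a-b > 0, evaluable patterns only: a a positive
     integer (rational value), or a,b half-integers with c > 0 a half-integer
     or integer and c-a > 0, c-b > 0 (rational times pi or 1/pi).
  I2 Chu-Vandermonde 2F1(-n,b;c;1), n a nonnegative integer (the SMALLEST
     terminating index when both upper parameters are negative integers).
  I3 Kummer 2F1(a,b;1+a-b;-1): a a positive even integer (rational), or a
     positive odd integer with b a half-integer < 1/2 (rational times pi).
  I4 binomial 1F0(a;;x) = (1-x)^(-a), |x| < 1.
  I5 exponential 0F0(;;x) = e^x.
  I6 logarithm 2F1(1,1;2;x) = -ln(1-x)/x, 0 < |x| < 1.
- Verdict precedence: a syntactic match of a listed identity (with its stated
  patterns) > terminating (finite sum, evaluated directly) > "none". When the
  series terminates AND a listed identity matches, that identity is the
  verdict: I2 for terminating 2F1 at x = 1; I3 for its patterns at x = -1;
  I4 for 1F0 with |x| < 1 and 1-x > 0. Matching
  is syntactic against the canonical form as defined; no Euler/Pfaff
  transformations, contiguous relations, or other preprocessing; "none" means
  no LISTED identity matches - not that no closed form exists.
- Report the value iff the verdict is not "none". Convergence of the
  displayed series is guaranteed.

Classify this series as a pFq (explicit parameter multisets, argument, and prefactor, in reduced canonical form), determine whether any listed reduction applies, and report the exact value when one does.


Canonical form: C = \frac{10}{11} times 2F1 with upper {1, 1}, lower {\frac{10}{3}}, x = -\frac{5}{7}. Verdict: none. Every listed pattern misses the 2F1 form at -\frac{5}{7}, upper {1, 1}.

Structural cue: from the first term \frac{10}{11}: the parameter 6 appears in both the upper and lower lists and cancels.
Consecutive-term ratio: r(k) = -\frac{5}{7} * (k+1) (k+1) / [(k+\frac{10}{3}) (k+1)] - poly over poly, x = -\frac{5}{7} from leading terms; C = \frac{10}{11} at k = 0.


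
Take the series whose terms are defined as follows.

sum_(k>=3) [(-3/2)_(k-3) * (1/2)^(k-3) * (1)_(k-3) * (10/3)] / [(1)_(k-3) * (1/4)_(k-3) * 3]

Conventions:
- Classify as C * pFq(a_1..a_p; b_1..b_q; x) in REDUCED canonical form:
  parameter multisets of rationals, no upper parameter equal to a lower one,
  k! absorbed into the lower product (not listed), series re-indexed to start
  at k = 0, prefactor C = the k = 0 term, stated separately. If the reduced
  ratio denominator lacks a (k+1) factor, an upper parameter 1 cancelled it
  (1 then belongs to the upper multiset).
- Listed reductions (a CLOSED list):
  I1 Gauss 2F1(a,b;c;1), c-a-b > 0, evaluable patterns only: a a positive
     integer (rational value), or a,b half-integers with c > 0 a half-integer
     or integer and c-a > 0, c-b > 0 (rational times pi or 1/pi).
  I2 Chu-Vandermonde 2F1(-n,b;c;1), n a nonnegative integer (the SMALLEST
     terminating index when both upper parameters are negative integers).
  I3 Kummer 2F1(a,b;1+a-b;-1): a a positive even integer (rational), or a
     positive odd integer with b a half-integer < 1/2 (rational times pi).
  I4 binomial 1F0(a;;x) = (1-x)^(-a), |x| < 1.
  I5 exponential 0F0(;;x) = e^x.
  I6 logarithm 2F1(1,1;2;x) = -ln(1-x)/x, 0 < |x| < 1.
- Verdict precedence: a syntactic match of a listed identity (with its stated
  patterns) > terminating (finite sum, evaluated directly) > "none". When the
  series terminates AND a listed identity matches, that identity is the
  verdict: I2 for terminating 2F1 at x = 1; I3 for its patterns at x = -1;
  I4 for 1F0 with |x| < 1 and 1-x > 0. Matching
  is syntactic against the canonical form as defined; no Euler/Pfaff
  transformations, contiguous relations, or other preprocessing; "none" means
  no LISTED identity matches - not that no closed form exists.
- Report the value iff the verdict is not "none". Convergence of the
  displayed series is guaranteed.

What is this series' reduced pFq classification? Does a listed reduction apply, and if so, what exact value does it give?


The tell: x = (1/2) and (1)_k (C = 10/9, x = 1/2) is k! itself.
Ratio: r(k) = (1/2) * (k-3/2) (k+1) / [(k+1/4) (k+1)] - rational; roots negated = parameters, x = (1/2), C = 10/9.

Canonical form: C = 10/9 times 2F1 with upper {-3/2, 1}, lower {1/4}, x = 1/2. Verdict: none. No listed pattern accepts 2F1(-3/2, 1; 1/4; 1/2).


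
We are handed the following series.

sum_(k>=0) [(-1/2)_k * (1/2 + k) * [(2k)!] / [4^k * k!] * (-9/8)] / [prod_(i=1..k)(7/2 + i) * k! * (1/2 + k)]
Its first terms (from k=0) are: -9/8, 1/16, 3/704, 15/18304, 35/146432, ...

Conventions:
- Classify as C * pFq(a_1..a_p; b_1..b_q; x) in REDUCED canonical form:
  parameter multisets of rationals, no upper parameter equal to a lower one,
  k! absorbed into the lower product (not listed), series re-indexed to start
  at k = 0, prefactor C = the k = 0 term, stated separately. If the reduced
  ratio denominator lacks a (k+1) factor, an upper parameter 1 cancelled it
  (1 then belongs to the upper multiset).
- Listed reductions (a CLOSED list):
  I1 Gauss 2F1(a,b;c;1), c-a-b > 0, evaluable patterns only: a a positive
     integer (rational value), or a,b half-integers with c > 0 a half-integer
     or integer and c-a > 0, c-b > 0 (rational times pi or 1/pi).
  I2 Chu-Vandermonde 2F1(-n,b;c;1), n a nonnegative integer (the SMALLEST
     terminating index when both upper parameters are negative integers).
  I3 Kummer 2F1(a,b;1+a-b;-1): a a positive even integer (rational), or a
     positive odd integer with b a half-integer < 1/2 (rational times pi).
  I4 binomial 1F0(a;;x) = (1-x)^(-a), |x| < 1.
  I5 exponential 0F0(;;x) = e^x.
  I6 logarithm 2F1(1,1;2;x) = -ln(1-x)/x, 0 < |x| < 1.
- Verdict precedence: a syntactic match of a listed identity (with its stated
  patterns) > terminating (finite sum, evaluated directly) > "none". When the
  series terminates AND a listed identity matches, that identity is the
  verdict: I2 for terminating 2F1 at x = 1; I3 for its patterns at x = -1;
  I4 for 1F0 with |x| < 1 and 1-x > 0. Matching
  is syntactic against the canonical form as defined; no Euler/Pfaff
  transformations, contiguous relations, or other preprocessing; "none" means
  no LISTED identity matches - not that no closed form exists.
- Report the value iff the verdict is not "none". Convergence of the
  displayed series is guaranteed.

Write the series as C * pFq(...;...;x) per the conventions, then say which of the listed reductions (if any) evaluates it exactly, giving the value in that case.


This is -9/8 * 2F1(-1/2, 1/2; 9/2; 1) in reduced canonical form. Verdict: Gauss (I1, half-integer pattern) fires (x = 1; upper {-1/2, 1/2} half-integers, c = 9/2 in the evaluable pattern). Its exact value is (-11025/32768) * pi.

Key step: from the first term -9/8: the factor k + 1/2 cancels (top and bottom), leaving C = -9/8.
Ratio: r(k) = 1 * (k-1/2) (k+1/2) / [(k+9/2) (k+1)] - poly over poly, x = 1 from leading terms; C = -9/8 at k = 0.


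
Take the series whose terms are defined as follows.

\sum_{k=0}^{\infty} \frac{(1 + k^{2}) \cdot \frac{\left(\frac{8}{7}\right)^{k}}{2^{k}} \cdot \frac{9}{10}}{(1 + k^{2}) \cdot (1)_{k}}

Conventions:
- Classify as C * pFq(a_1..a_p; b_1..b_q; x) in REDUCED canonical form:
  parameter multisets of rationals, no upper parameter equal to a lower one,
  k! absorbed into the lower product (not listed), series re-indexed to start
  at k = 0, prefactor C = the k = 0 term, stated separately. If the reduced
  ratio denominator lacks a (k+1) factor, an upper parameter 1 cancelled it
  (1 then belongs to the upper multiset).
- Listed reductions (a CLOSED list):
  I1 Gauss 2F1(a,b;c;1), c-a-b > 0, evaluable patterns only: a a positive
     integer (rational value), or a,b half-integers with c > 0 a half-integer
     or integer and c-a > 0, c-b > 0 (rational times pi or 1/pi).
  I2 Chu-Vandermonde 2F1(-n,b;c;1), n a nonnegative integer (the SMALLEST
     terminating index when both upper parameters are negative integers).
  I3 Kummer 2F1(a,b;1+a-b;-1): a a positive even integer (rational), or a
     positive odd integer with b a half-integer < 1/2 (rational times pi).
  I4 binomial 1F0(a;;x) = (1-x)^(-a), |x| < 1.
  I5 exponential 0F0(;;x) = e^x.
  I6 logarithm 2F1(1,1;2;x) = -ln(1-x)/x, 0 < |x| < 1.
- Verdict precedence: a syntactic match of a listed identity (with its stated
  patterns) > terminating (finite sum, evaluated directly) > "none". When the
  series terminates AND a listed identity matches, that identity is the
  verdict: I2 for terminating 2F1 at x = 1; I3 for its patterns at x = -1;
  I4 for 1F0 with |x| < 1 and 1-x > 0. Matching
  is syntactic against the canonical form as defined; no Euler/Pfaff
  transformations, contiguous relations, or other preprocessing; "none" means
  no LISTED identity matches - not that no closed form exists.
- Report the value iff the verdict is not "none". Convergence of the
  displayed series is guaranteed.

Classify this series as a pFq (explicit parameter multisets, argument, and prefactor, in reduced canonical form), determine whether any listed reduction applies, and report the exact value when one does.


x = \frac{4}{7} here; the reduced form reads 0F0, upper {-}, lower {-}, C = \frac{9}{10}. Verdict: the I5 exponential reduction matches (the 0F0 exponential series at x = \frac{4}{7}). Value: \frac{9}{10} \cdot e^{\frac{4}{7}}.

Structural cue: from the first term \frac{9}{10}: striking the common factor k^2 + 1 reduces the term (prefactor 9/10).
Step ratio: r(k) = \frac{4}{7} * 1 / [(k+1)] - poly over poly, x = \frac{4}{7} from leading terms; C = \frac{9}{10} at k = 0.


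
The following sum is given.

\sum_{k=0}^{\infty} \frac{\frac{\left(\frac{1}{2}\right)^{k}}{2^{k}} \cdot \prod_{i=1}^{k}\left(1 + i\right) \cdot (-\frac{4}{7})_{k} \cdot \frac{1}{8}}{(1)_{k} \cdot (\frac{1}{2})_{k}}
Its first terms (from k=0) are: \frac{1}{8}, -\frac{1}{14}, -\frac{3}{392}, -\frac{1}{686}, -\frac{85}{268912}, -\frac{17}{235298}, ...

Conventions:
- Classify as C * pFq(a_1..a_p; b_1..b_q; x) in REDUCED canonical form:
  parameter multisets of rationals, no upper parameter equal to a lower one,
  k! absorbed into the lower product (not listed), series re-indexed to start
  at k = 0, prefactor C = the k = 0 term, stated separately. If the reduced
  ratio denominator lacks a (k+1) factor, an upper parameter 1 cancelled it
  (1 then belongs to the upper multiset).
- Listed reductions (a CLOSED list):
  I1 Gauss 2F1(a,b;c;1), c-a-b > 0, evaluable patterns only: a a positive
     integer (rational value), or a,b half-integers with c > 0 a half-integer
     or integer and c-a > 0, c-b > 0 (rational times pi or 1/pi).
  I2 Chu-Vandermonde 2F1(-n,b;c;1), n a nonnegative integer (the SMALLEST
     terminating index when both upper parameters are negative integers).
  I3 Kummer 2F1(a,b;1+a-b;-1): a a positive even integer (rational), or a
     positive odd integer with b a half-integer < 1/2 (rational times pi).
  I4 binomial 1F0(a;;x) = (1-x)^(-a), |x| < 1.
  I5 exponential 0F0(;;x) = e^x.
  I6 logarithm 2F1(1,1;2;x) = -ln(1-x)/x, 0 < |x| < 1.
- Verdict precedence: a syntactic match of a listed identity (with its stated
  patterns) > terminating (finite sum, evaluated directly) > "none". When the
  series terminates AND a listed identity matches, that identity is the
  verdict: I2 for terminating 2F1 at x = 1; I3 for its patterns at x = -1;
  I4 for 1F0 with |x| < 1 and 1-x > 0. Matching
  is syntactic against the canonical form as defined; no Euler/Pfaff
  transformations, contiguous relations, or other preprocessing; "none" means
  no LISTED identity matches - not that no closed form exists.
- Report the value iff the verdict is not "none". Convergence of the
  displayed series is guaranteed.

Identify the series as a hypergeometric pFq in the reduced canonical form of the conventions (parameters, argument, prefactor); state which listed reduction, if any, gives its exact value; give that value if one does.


Prefactor \frac{1}{8}, argument \frac{1}{4}: 2F1 with upper {-\frac{4}{7}, 2} over lower {\frac{1}{2}}. Verdict: none - this 2F1 at x = \frac{1}{4} matches no listed pattern, and upper {-\frac{4}{7}, 2} holds no stopper.

First insight: with t_0 = \frac{1}{8}, the running product (C = 1/8, x = 1/4) telescopes to a rising factorial.
Adjacent-term ratio: r(k) = \frac{1}{4} * (k-\frac{4}{7}) (k+2) / [(k+\frac{1}{2}) (k+1)] - rational in k. x = \frac{1}{4}; t_0 = \frac{1}{8}; negate the roots.


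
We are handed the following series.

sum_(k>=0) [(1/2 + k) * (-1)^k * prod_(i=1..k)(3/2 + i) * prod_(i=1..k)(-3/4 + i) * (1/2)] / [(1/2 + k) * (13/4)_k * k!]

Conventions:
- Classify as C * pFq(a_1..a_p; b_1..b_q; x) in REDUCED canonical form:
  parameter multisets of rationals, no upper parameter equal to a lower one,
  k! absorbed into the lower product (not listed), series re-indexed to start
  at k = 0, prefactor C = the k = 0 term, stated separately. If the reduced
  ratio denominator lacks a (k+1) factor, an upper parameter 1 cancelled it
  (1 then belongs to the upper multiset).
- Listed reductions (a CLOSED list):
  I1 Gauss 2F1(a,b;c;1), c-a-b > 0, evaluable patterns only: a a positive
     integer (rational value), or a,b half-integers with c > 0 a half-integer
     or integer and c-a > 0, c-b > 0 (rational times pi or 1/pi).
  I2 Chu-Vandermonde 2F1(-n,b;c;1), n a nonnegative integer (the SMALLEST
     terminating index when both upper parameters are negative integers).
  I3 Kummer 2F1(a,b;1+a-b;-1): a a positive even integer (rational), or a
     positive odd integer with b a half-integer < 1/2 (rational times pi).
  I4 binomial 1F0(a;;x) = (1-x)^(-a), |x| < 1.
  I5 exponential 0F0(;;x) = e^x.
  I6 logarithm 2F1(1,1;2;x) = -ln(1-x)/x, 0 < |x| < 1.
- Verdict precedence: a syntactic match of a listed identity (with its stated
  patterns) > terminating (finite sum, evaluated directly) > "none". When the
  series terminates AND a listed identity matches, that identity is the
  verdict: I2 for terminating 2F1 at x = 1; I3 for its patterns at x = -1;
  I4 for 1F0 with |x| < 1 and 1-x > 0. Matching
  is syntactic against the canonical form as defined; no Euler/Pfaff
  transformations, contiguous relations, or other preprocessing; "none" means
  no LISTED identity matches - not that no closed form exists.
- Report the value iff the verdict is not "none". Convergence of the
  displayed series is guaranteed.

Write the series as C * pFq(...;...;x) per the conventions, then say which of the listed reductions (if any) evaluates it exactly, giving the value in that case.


Classification (C = 1/2): 2F1 with upper {1/4, 5/2}, lower {13/4}, argument x = -1. Verdict: none. Every listed pattern misses the 2F1 form at -1, upper {1/4, 5/2}.

Key step: t_0 being 1/2, the running product (C = 1/2, x = -1) telescopes to a rising factorial.
Term ratio: r(k) = (-1) * (k+1/4) (k+5/2) / [(k+13/4) (k+1)] - poly over poly, x = (-1) from leading terms; C = 1/2 at k = 0.


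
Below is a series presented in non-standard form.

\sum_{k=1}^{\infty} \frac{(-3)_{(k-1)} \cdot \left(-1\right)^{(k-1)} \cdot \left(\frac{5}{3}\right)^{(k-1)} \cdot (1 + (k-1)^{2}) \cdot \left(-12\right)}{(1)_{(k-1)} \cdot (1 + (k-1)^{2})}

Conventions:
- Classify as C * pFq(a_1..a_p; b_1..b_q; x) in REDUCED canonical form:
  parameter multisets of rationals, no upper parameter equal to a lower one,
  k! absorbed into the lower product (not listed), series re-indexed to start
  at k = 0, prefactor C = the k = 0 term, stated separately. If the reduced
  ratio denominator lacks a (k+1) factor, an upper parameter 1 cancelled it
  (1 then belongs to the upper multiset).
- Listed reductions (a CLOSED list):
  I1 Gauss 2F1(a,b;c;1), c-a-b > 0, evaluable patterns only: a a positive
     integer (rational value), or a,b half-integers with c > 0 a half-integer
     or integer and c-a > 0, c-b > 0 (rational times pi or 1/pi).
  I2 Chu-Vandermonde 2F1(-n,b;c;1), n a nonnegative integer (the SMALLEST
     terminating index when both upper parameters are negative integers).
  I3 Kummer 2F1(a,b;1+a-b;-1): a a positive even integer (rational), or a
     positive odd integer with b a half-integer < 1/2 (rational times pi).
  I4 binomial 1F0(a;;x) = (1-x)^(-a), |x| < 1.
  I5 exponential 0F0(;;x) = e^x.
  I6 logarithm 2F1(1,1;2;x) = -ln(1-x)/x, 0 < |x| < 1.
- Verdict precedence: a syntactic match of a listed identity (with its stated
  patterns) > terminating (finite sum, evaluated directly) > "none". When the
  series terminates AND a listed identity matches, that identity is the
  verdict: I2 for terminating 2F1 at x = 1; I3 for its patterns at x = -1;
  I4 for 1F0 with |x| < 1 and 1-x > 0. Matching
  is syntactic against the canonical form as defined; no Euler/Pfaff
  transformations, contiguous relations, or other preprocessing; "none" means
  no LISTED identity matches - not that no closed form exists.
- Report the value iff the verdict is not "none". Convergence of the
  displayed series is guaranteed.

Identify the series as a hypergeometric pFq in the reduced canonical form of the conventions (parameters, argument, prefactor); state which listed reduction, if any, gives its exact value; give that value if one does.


With C = -12: the canonical form is 1F0(-3; -; -\frac{5}{3}). Verdict: terminating. With -3 upstairs the series is a 4-term polynomial sum; evaluated term by term. Hence: -\frac{2048}{9}.

Structural cue: from the first term -12: (1)_k (C = -12) is k! itself.
Adjacent-term ratio: r(k) = -\frac{5}{3} * (k-3) / [(k+1)] - rational in k, leading ratio -\frac{5}{3}; with t_0 = -12, classification follows.


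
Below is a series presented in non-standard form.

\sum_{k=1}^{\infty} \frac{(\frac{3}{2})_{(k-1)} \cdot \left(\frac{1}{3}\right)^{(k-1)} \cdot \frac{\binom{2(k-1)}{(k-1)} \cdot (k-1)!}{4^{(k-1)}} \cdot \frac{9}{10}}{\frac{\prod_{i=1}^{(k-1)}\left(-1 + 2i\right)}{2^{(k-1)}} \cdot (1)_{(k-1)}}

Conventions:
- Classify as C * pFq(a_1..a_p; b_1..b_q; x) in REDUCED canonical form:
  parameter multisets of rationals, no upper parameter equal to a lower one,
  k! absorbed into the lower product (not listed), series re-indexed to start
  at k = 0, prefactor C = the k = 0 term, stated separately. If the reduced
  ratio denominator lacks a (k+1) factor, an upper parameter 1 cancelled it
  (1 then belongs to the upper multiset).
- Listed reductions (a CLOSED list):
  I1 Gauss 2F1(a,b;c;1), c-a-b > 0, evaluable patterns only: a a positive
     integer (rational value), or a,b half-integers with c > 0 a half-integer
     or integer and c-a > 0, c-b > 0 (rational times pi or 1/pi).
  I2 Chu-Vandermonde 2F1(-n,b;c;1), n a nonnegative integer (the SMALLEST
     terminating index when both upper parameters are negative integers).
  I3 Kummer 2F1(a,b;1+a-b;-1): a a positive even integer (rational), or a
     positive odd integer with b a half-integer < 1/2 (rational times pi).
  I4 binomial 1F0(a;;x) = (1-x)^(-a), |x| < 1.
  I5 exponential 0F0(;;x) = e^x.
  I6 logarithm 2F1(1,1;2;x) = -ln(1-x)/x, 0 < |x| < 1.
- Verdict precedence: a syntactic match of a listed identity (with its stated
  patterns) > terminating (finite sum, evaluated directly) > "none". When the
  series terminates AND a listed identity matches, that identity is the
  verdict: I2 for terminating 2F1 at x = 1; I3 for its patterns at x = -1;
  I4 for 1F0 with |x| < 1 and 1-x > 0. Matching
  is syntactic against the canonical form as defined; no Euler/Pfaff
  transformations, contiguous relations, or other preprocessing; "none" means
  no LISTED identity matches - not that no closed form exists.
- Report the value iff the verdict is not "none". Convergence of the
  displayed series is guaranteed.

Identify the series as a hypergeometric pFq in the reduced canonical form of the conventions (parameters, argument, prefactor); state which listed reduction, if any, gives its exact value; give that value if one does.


Prefactor \frac{9}{10}, argument \frac{1}{3}: 1F0 with upper {\frac{3}{2}} over lower {-}. Verdict at x = \frac{1}{3}: the I4 binomial reduction matches (the 1F0 binomial series: exponent -3/2, x = \frac{1}{3}). Exact value: \frac{9}{10} \cdot \left(\frac{2}{3}\right)^{-\frac{3}{2}}.

First insight: t_0 being \frac{9}{10}, (1)_k (C = 9/10, x = 1/3) is k! itself.
Step ratio: r(k) = \frac{1}{3} * (k+\frac{3}{2}) / [(k+1)] - poly over poly, x = \frac{1}{3} from leading terms; C = \frac{9}{10} at k = 0.


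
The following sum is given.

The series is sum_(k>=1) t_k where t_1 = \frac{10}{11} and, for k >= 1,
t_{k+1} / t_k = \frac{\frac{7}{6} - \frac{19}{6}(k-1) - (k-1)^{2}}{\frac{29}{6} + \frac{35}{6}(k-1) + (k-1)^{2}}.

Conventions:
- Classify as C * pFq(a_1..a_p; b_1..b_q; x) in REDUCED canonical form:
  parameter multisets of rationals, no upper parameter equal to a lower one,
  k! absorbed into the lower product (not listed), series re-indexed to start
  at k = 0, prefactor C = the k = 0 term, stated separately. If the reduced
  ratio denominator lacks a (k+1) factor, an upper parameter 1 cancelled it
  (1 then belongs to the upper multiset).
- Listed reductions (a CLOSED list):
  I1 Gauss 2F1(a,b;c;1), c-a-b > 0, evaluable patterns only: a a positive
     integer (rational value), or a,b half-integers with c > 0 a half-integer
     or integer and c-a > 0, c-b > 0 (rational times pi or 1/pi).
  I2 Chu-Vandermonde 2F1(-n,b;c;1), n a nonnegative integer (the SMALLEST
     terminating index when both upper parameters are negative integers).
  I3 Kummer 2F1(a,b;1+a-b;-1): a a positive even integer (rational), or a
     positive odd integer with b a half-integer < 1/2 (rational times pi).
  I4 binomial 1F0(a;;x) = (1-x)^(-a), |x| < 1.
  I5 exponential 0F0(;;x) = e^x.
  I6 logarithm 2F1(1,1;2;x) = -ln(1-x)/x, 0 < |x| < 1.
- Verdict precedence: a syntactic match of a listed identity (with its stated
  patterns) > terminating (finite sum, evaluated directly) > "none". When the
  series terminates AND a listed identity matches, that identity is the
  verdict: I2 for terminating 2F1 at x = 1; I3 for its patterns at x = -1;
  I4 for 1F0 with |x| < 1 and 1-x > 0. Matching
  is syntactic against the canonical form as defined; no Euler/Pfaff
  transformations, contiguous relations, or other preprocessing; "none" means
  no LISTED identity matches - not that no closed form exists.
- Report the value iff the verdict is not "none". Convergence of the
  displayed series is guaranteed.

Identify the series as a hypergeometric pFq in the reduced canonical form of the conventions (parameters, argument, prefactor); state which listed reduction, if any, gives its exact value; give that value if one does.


The tell: x = -1 and the expanded ratio factors over Q; prefactor 10/11, roots give parameters.
Adjacent-term ratio: r(k) = -1 * (k-\frac{1}{3}) (k+\frac{7}{2}) / [(k+\frac{29}{6}) (k+1)] - rational in k. x = -1; t_0 = \frac{10}{11}; negate the roots.

The series (x = -1) is 2F1: upper {-\frac{1}{3}, \frac{7}{2}}, lower {\frac{29}{6}}, prefactor \frac{10}{11}. Verdict: none. Every listed pattern misses the 2F1 form at -1, upper {-\frac{1}{3}, \frac{7}{2}}.


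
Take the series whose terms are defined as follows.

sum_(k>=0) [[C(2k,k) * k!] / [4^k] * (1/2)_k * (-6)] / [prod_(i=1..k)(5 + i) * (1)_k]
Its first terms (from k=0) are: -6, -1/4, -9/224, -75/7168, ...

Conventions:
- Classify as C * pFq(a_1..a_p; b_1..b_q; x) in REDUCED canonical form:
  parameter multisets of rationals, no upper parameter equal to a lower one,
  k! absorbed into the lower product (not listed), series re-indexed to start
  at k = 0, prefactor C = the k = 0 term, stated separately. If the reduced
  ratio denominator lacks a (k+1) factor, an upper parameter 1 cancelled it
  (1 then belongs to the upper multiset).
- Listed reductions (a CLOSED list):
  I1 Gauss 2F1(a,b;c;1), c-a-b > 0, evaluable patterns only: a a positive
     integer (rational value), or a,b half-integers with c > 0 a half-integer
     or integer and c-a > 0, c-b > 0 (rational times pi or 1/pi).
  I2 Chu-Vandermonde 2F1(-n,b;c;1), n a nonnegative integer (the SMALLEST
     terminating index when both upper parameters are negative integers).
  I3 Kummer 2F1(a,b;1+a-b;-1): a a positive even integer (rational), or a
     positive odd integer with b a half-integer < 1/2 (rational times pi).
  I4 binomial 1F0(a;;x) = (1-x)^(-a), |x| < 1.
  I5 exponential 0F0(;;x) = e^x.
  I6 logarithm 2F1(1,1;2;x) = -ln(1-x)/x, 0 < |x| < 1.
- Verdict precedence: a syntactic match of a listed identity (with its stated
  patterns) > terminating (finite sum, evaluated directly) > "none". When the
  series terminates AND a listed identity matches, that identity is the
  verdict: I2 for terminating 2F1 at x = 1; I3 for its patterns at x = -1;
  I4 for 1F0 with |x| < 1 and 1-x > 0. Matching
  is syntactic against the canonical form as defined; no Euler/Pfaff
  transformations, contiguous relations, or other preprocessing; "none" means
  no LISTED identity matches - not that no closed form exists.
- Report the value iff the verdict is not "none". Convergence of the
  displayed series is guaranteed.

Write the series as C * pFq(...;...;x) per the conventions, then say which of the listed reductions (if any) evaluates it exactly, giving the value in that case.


x = 1 here; the reduced form reads 2F1, upper {1/2, 1/2}, lower {6}, C = -6. Verdict: Gauss (I1, half-integer pattern) fires (x = 1; upper {1/2, 1/2} half-integers, c = 6 in the evaluable pattern). Exact value: (-131072/6615) / pi.

Structural cue: with t_0 = -6, the lower running product (C = -6) is a rising factorial.
Ratio: r(k) = 1 * (k+1/2) (k+1/2) / [(k+6) (k+1)] - rational in k. x = 1; t_0 = -6; negate the roots.


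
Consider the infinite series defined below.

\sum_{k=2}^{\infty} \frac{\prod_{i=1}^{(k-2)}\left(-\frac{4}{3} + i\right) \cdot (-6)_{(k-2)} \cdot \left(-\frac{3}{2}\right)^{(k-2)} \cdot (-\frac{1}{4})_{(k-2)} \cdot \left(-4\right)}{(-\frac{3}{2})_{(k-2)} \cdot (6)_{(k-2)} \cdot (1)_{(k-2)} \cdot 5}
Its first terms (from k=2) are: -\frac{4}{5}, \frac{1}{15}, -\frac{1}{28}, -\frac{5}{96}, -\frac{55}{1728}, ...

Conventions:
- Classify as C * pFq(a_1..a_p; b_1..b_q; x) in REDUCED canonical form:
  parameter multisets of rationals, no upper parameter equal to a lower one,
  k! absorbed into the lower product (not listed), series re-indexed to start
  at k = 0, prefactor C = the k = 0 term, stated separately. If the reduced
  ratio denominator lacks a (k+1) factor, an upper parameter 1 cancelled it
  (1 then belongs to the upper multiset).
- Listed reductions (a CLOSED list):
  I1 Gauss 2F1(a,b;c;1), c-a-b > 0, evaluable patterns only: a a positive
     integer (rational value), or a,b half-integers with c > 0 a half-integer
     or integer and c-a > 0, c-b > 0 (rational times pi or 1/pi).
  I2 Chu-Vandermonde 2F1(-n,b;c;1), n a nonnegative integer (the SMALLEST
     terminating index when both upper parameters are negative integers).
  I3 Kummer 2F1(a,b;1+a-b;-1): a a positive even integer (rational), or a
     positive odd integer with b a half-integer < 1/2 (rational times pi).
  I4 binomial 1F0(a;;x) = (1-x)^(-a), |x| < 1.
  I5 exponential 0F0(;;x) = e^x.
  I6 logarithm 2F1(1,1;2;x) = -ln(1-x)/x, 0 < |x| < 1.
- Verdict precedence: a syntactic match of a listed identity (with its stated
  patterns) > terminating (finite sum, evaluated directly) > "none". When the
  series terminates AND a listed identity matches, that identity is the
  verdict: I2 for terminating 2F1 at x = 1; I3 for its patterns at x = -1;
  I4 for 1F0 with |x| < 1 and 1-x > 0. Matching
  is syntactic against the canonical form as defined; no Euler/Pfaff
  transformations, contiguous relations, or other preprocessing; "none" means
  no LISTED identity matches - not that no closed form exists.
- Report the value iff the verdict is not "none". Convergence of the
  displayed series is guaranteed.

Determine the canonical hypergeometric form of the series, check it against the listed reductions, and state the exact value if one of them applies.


Classification (C = -\frac{4}{5}): 3F2 with upper {-6, -\frac{1}{3}, -\frac{1}{4}}, lower {-\frac{3}{2}, 6}, argument x = -\frac{3}{2}. Verdict: terminating - the sum ends at index 6 because -6 is a negative integer; exact evaluation follows. Its exact value is -\frac{837019}{967680}.

Key observation: with t_0 = -\frac{4}{5}, the running product (prefactor -4/5) telescopes to a rising factorial.
Step ratio: r(k) = -\frac{3}{2} * (k-6) (k-\frac{1}{3}) (k-\frac{1}{4}) / [(k-\frac{3}{2}) (k+6) (k+1)] - poly over poly, x = -\frac{3}{2} from leading terms; C = -\frac{4}{5} at k = 0.


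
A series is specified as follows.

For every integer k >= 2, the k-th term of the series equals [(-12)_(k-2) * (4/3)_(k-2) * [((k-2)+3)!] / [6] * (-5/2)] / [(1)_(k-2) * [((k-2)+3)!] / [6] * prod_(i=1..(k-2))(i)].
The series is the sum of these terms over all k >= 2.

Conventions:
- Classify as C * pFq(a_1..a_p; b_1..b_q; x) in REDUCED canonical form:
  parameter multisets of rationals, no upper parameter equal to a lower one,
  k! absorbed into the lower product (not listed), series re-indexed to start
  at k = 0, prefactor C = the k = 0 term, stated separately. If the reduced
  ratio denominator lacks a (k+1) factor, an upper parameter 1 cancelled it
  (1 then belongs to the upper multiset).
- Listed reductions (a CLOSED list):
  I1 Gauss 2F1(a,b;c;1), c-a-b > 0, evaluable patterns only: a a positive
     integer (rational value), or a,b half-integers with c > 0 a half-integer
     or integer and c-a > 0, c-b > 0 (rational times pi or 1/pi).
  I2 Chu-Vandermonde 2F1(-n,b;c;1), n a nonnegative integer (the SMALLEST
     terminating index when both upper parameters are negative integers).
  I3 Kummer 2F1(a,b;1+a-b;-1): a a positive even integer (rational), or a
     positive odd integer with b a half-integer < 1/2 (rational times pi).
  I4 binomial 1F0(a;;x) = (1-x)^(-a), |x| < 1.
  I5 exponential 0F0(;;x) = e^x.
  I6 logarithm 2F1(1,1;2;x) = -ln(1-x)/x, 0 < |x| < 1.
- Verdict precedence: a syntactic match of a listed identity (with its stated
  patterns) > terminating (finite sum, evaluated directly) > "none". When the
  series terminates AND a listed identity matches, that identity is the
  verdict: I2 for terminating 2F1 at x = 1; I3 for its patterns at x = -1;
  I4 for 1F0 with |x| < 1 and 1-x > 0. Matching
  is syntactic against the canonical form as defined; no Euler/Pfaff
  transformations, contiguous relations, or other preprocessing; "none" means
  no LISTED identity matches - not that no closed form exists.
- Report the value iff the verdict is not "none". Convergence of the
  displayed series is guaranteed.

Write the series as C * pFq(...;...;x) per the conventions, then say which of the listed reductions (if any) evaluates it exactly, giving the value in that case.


Prefactor -5/2, argument 1: 2F1 with upper {-12, 4/3} over lower {1}. Verdict: Vandermonde's identity (I2) matches (terminating 2F1 at x = 1 with n = 12, b = 4/3, c = 1). Its exact value is 2948140/129140163.

Structural cue: t_0 = -5/2 here, and the product of the first k integers (prefactor -5/2) is k!.
Term ratio: r(k) = 1 * (k-12) (k+4/3) / [(k+1) (k+1)] - rational in k, leading ratio 1; with t_0 = -5/2, classification follows.


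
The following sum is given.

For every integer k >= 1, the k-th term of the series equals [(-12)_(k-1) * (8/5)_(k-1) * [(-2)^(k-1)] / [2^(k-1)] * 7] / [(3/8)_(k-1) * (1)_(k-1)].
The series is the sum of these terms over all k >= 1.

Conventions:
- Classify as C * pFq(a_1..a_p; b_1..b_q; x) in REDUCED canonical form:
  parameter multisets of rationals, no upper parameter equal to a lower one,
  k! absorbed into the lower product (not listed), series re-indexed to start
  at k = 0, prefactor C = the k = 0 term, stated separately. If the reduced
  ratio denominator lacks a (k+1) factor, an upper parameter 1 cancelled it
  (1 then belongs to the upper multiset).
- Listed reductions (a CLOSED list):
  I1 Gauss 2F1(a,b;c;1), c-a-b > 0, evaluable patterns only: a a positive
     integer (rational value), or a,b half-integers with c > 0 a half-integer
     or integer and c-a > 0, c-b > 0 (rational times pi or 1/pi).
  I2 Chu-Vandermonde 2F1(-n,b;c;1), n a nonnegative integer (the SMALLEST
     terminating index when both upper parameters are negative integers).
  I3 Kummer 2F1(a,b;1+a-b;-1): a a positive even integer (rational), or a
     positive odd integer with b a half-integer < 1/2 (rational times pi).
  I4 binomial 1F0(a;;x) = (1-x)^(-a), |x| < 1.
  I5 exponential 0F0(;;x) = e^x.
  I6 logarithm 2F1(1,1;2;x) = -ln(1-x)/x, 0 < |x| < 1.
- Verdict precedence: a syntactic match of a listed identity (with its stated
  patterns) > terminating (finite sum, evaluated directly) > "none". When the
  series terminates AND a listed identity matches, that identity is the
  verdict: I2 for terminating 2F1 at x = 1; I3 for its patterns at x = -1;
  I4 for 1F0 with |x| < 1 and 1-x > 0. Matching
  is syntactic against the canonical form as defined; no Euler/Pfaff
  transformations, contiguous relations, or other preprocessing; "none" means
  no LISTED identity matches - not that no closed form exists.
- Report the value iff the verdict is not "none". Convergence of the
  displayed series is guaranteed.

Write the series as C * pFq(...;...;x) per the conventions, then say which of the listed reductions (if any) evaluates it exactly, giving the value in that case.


Classification (C = 7): 2F1 with upper {-12, 8/5}, lower {3/8}, argument x = -1. Verdict: terminating. With -12 upstairs the series is a 13-term polynomial sum; evaluated term by term. Its exact value is 316524268974589478363254547/417202790313720703125.

The tell: from the first term 7: the two k-th powers (prefactor 7) combine into one argument.
Step ratio: r(k) = (-1) * (k-12) (k+8/5) / [(k+3/8) (k+1)] - rational in k, leading ratio (-1); with t_0 = 7, classification follows.


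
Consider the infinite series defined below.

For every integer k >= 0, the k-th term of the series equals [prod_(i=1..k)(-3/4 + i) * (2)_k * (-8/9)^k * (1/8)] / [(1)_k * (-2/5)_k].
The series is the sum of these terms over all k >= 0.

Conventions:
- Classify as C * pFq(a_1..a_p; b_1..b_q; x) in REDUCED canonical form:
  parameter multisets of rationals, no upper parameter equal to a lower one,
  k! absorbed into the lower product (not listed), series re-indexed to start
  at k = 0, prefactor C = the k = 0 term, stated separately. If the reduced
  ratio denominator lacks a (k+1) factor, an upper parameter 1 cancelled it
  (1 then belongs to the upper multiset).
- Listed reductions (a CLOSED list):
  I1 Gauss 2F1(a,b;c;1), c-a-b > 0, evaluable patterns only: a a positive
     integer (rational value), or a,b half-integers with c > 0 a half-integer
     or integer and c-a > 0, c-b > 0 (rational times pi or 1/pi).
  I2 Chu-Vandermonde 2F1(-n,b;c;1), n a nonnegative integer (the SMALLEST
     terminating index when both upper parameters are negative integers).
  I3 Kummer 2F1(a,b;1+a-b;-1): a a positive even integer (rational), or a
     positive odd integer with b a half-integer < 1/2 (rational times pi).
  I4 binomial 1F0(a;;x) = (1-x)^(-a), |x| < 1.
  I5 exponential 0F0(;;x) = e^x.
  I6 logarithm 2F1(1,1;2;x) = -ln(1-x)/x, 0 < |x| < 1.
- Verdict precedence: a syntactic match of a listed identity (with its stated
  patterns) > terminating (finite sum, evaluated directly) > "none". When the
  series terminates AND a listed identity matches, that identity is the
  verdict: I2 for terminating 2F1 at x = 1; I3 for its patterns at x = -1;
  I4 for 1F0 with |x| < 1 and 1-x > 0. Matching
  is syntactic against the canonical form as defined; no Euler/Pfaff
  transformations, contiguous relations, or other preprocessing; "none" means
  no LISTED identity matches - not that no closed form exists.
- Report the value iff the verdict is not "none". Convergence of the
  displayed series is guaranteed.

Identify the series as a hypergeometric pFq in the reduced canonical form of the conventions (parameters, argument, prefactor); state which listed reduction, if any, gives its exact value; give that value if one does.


Classification (C = 1/8): 2F1 with upper {1/4, 2}, lower {-2/5}, argument x = -8/9. Verdict: none. A 2F1 with upper {1/4, 2} fits none of I1-I6 at x = -8/9; the sum runs forever.

Key observation: t_0 = 1/8 here, and (1)_k (C = 1/8, x = -8/9) is k! itself.
Step ratio: r(k) = (-8/9) * (k+1/4) (k+2) / [(k-2/5) (k+1)] - rational; roots negated = parameters, x = (-8/9), C = 1/8.


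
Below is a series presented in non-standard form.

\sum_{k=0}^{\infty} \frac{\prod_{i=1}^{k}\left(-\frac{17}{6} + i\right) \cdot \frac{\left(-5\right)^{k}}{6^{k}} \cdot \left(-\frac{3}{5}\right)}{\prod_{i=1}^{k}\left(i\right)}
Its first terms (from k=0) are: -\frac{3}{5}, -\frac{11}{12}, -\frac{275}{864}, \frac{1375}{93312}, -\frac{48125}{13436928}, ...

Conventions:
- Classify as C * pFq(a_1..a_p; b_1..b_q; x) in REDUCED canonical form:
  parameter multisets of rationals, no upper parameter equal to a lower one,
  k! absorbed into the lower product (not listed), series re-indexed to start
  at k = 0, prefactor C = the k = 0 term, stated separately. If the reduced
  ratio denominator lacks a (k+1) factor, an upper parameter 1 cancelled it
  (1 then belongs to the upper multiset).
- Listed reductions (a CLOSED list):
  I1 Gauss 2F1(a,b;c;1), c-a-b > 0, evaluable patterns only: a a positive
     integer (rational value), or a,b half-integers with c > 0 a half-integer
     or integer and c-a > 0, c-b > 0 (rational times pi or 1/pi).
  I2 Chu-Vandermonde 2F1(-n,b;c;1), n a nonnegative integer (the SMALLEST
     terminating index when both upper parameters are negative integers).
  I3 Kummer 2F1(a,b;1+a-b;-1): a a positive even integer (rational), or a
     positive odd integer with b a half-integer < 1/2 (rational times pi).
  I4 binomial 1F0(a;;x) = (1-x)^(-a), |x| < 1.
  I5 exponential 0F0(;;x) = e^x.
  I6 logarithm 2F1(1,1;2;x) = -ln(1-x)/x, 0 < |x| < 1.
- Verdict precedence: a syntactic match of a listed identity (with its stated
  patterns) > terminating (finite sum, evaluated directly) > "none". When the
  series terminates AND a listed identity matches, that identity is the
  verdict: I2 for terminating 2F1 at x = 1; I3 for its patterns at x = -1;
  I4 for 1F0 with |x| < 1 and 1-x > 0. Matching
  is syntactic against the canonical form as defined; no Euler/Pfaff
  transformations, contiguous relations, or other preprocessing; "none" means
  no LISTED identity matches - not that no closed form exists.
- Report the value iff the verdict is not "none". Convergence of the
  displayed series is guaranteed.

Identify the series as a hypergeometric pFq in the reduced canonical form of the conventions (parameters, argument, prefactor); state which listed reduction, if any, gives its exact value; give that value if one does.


Canonical form: C = -\frac{3}{5} times 1F0 with upper {-\frac{11}{6}}, lower {-}, x = -\frac{5}{6}. Verdict: this is the binomial series (I4) (the 1F0 binomial series: exponent 11/6, x = -\frac{5}{6}). Value: \left(-\frac{3}{5}\right) \cdot \left(\frac{11}{6}\right)^{\frac{11}{6}}.

Key observation: t_0 = -\frac{3}{5} here, and the two geometric factors (C = -3/5, x = -5/6) combine into one argument.
Adjacent-term ratio: r(k) = -\frac{5}{6} * (k-\frac{11}{6}) / [(k+1)] - poly over poly, x = -\frac{5}{6} from leading terms; C = -\frac{3}{5} at k = 0.
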